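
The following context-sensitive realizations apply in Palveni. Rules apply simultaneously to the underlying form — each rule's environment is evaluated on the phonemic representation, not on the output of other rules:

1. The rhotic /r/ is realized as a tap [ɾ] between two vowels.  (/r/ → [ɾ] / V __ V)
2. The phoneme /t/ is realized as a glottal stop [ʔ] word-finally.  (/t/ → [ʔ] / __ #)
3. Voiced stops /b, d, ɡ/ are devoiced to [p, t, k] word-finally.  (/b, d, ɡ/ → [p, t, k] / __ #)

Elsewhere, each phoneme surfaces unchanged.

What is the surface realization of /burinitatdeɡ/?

[buɾinitatdek]

/b/ (word-initial): rule 3 targets it, but not word-finally → unchanged [b].
/u/ stays [u].
/r/ meets the environment for rule 1 (between two vowels) → [ɾ].
/i/ (between /r/ and /n/): no rule targets it → [i].
/n/ (between /i/ and /i/): no rule targets it → [n].
/i/ (between /n/ and /t/) is unaffected → [i].
/t/ (between /i/ and /a/) is in the target of rule 2 but the environment (word-finally) is not met → [t].
/a/ (between /t/ and /t/): no rule targets it → [a].
/t/ — between /a/ and /d/; rule 2 does not apply here → [t].
/d/ — between /t/ and /e/; rule 3 does not apply here → [d].
/e/ — not in any rule's target class → [e].
/ɡ/ meets the environment for rule 3 (word-finally) → [k].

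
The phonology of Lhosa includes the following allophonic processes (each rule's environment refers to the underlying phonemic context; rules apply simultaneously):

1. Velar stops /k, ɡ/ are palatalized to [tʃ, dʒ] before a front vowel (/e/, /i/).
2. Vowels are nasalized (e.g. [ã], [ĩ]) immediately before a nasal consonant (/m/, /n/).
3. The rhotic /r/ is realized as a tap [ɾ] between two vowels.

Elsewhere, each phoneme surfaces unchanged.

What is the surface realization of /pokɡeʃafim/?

/p/ — not in any rule's target class → [p].
/o/ (between /p/ and /k/) is in the target of rule 2 but the environment (before a nasal consonant) is not met → [o].
/k/ (between /o/ and /ɡ/) is in the target of rule 1 but the environment (before a front vowel) is not met → [k].
/ɡ/ (between /k/ and /e/) occurs before a front vowel → [dʒ] by rule 1.
/e/ — between /ɡ/ and /ʃ/; rule 2 does not apply here → [e].
/ʃ/ stays [ʃ].
/a/ (between /ʃ/ and /f/) is in the target of rule 2 but the environment (before a nasal consonant) is not met → [a].
/f/ (between /a/ and /i/) is unaffected → [f].
/i/ — between /f/ and /m/, before a nasal consonant — surfaces as [ĩ] (rule 2).
/m/ — not in any rule's target class → [m].

[pokdʒeʃafĩm]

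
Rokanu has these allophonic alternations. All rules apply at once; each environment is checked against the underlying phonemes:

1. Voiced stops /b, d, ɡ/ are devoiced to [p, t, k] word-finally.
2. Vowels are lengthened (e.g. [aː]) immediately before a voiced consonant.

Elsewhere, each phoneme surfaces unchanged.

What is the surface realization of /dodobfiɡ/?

[doːdoːbfiːk]

/d/ — word-initial; rule 1 does not apply here → [d].
Rule 2 applies to /o/ (between /d/ and /d/: before a voiced consonant) → [oː].
/d/ (between /o/ and /o/) is in the target of rule 1 but the environment (word-finally) is not met → [d].
/o/ (between /d/ and /b/) occurs before a voiced consonant → [oː] by rule 2.
/b/ — between /o/ and /f/; rule 1 does not apply here → [b].
/f/ (between /b/ and /i/) is unaffected → [f].
/i/ meets the environment for rule 2 (before a voiced consonant) → [iː].
/ɡ/ (word-final) occurs word-finally → [k] by rule 1.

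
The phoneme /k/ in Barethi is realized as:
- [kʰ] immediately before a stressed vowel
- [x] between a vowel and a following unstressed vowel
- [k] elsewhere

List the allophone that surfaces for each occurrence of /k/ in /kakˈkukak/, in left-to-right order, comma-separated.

[k], [k], [kʰ], [x], [k]

Occurrence 1 (position 1): no conditioning environment matches → elsewhere allophone [k].
Occurrence 2 (position 3): no conditioning environment matches → elsewhere allophone [k].
Occurrence 3 (position 4): immediately before a stressed vowel → [kʰ].
Occurrence 4 (position 6): between a vowel and a following unstressed vowel → [x].
Occurrence 5 (position 8): no conditioning environment matches → elsewhere allophone [k].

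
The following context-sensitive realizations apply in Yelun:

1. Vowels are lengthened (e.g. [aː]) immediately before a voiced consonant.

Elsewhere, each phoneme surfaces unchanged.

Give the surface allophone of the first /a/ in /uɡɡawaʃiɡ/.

[aː]

/a/ — between /ɡ/ and /w/, before a voiced consonant — surfaces as [aː] (rule 1).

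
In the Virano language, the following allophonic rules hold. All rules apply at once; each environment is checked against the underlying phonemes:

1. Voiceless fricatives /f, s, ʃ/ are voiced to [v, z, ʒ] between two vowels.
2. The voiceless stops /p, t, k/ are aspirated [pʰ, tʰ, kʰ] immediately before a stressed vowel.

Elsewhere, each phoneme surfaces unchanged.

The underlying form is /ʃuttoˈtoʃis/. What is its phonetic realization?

[ʃuttoˈtʰoʒis]

/ʃ/ (word-initial) fails the environment for rule 1, so it stays [ʃ].
/u/ (between /ʃ/ and /t/) is unaffected → [u].
/t/ (between /u/ and /t/): rule 2 targets it, but not immediately before a stressed vowel → unchanged [t].
/t/ (between /t/ and /o/): rule 2 targets it, but not immediately before a stressed vowel → unchanged [t].
/o/ — not in any rule's target class → [o].
/t/ meets the environment for rule 2 (immediately before a stressed vowel) → [tʰ].
/o/ (between /t/ and /ʃ/): no rule targets it → [o].
Rule 1 applies to /ʃ/ (between /o/ and /i/: between two vowels) → [ʒ].
/i/ (between /ʃ/ and /s/) is unaffected → [i].
/s/ — word-final; rule 1 does not apply here → [s].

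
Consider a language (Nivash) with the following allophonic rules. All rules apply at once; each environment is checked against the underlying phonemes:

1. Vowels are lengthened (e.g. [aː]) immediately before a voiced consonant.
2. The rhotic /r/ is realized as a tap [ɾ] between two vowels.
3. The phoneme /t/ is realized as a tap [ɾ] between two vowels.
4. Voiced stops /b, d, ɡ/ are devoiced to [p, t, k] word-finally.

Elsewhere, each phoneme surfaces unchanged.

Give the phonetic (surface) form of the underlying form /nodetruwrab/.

[noːdetruːwraːp]

/n/ (word-initial): no rule targets it → [n].
Rule 1 applies to /o/ (between /n/ and /d/: before a voiced consonant) → [oː].
/d/ (between /o/ and /e/) fails the environment for rule 4, so it stays [d].
/e/ (between /d/ and /t/) fails the environment for rule 1, so it stays [e].
/t/ (between /e/ and /r/): rule 3 targets it, but not between two vowels → unchanged [t].
/r/ — between /t/ and /u/; rule 2 does not apply here → [r].
Rule 1 applies to /u/ (between /r/ and /w/: before a voiced consonant) → [uː].
/w/ — not in any rule's target class → [w].
/r/ (between /w/ and /a/) fails the environment for rule 2, so it stays [r].
Rule 1 applies to /a/ (between /r/ and /b/: before a voiced consonant) → [aː].
/b/ (word-final) occurs word-finally → [p] by rule 4.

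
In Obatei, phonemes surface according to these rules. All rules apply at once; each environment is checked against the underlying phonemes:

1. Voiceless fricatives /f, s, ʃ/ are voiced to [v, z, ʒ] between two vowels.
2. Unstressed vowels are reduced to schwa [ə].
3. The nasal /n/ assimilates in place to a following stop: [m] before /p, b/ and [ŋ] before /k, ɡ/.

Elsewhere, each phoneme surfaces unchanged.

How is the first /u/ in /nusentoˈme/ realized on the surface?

[ə]

/u/ (between /n/ and /s/) occurs in an unstressed syllable → [ə] by rule 2.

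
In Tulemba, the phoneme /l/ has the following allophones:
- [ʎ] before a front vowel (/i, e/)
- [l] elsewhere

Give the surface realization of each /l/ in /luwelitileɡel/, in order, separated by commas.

[l], [ʎ], [ʎ], [l]

Occurrence 1 (position 1): no conditioning environment matches → elsewhere allophone [l].
Occurrence 2 (position 5): before a front vowel (/i, e/) → [ʎ].
Occurrence 3 (position 9): before a front vowel (/i, e/) → [ʎ].
Occurrence 4 (position 13): no conditioning environment matches → elsewhere allophone [l].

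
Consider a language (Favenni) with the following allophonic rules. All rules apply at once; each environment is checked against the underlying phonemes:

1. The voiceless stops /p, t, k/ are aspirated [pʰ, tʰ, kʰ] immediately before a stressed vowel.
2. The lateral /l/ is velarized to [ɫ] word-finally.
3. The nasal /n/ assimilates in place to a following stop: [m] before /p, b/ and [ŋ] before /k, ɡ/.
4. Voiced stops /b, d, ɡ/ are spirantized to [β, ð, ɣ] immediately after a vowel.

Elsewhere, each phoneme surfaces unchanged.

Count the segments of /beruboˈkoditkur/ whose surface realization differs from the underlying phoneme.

Segments that undergo a rule: /b/ → [β] (rule 4); /k/ → [kʰ] (rule 1); /d/ → [ð] (rule 4).
All other segments surface unchanged.

3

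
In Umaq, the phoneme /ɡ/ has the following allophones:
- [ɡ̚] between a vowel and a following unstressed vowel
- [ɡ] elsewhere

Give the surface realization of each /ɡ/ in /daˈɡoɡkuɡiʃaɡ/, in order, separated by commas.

[ɡ], [ɡ], [ɡ̚], [ɡ]

Occurrence 1 (position 3): no conditioning environment matches → elsewhere allophone [ɡ].
Occurrence 2 (position 5): no conditioning environment matches → elsewhere allophone [ɡ].
Occurrence 3 (position 8): between a vowel and a following unstressed vowel → [ɡ̚].
Occurrence 4 (position 12): no conditioning environment matches → elsewhere allophone [ɡ].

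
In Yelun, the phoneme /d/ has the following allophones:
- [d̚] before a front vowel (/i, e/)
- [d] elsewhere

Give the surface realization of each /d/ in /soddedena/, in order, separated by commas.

[d], [d̚], [d̚]

Occurrence 1 (position 3): no conditioning environment matches → elsewhere allophone [d].
Occurrence 2 (position 4): before a front vowel (/i, e/) → [d̚].
Occurrence 3 (position 6): before a front vowel (/i, e/) → [d̚].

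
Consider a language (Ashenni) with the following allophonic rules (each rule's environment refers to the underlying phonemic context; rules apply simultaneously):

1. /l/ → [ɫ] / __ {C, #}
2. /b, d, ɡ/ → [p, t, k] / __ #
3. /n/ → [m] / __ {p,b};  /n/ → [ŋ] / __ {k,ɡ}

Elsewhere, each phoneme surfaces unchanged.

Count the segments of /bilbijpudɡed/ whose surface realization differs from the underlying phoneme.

2

Segments that undergo a rule: /l/ → [ɫ] (rule 1); /d/ → [t] (rule 2).
All other segments surface unchanged.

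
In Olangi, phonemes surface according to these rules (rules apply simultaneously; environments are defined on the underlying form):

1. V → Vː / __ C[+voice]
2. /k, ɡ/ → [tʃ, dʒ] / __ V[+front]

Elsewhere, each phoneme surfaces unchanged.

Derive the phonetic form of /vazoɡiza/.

[vaːzoːdʒiːza]

/v/ — not in any rule's target class → [v].
/a/ — between /v/ and /z/, before a voiced consonant — surfaces as [aː] (rule 1).
/z/ (between /a/ and /o/) is unaffected → [z].
/o/ meets the environment for rule 1 (before a voiced consonant) → [oː].
/ɡ/ (between /o/ and /i/): before a front vowel, so rule 2 applies → [dʒ].
Rule 1 applies to /i/ (between /ɡ/ and /z/: before a voiced consonant) → [iː].
/z/ (between /i/ and /a/) is unaffected → [z].
/a/ (word-final): rule 1 targets it, but not before a voiced consonant → unchanged [a].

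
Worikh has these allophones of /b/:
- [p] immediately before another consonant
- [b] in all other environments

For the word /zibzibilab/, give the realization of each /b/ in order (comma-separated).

Occurrence 1 (position 3): immediately before another consonant → [p].
Occurrence 2 (position 6): no conditioning environment matches → elsewhere allophone [b].
Occurrence 3 (position 10): no conditioning environment matches → elsewhere allophone [b].

[p], [b], [b]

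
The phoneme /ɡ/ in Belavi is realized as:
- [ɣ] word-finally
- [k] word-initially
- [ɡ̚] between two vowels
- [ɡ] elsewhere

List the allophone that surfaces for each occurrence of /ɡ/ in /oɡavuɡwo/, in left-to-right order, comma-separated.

Occurrence 1 (position 2): between two vowels → [ɡ̚].
Occurrence 2 (position 6): no conditioning environment matches → elsewhere allophone [ɡ].

[ɡ̚], [ɡ]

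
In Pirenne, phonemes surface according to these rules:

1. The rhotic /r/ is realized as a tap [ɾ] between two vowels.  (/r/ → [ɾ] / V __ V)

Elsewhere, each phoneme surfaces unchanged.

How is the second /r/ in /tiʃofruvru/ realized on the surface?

[r]

/r/ (between /v/ and /u/) fails the environment for rule 1, so it stays [r].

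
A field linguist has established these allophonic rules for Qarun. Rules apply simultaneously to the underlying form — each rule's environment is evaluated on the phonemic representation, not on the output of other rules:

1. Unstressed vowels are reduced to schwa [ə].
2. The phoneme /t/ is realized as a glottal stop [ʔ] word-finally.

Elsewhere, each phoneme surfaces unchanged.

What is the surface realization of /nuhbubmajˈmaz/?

[nəhbəbməjˈmaz]

/n/ (word-initial): no rule targets it → [n].
/u/ — between /n/ and /h/, in an unstressed syllable — surfaces as [ə] (rule 1).
/h/ (between /u/ and /b/): no rule targets it → [h].
/b/ — not in any rule's target class → [b].
/u/ (between /b/ and /b/): in an unstressed syllable, so rule 1 applies → [ə].
/b/ — not in any rule's target class → [b].
/m/ (between /b/ and /a/) is unaffected → [m].
/a/ (between /m/ and /j/): in an unstressed syllable, so rule 1 applies → [ə].
/j/ (between /a/ and /m/): no rule targets it → [j].
/m/ (between /j/ and /a/): no rule targets it → [m].
/a/ (between /m/ and /z/) is in the target of rule 1 but the environment (in an unstressed syllable) is not met → [a].
/z/ (word-final): no rule targets it → [z].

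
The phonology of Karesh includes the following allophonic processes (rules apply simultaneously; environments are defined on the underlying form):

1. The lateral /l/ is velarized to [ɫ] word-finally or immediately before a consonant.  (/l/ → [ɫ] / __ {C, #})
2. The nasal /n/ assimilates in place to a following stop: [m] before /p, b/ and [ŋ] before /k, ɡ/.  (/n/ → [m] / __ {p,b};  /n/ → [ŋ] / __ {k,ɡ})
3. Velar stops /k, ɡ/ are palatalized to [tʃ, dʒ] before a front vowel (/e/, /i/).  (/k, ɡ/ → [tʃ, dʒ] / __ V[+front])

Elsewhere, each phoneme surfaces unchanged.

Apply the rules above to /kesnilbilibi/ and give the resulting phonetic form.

[tʃesniɫbilibi]

Rule 3 applies to /k/ (word-initial: before a front vowel) → [tʃ].
/n/ (between /s/ and /i/): rule 2 targets it, but not before a labial or velar stop → unchanged [n].
/l/ meets the environment for rule 1 (word-finally or immediately before a consonant) → [ɫ].
/l/ (between /i/ and /i/) is in the target of rule 1 but the environment (word-finally or immediately before a consonant) is not met → [l].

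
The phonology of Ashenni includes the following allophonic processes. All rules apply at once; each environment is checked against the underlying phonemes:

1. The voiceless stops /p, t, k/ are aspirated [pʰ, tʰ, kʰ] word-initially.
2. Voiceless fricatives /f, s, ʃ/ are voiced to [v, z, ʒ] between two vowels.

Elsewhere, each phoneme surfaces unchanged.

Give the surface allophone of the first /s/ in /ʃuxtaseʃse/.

[z]

/s/ — between /a/ and /e/, between two vowels — surfaces as [z] (rule 2).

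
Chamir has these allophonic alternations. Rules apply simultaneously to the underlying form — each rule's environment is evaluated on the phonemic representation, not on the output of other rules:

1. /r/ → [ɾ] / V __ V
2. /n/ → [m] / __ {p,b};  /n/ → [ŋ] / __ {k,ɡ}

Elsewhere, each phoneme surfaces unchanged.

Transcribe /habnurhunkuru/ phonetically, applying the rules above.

/n/ (between /b/ and /u/) fails the environment for rule 2, so it stays [n].
/r/ (between /u/ and /h/) fails the environment for rule 1, so it stays [r].
/n/ — between /u/ and /k/, before a labial or velar stop — surfaces as [ŋ] (rule 2).
Rule 1 applies to /r/ (between /u/ and /u/: between two vowels) → [ɾ].

[habnurhuŋkuɾu]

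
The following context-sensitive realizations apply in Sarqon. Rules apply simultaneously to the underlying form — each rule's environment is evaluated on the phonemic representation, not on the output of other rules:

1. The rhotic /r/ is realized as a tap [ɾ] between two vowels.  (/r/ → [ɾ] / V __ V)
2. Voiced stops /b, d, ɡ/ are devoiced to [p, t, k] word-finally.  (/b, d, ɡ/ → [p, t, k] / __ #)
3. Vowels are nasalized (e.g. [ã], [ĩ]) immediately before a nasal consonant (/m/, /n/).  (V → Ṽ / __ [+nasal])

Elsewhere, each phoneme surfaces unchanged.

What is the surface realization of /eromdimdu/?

[eɾõmdĩmdu]

/e/ (word-initial) fails the environment for rule 3, so it stays [e].
Rule 1 applies to /r/ (between /e/ and /o/: between two vowels) → [ɾ].
Rule 3 applies to /o/ (between /r/ and /m/: before a nasal consonant) → [õ].
/d/ (between /m/ and /i/): rule 2 targets it, but not word-finally → unchanged [d].
/i/ (between /d/ and /m/) occurs before a nasal consonant → [ĩ] by rule 3.
/d/ (between /m/ and /u/): rule 2 targets it, but not word-finally → unchanged [d].
/u/ — word-final; rule 3 does not apply here → [u].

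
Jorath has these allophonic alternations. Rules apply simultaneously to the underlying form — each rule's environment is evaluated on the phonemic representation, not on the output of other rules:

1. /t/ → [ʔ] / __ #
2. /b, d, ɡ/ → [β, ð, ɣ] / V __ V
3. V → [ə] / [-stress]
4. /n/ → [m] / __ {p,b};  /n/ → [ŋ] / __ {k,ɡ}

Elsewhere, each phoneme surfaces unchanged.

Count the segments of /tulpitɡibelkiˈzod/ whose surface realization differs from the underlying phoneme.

Segments that undergo a rule: /u/ → [ə] (rule 3); /i/ → [ə] (rule 3); /i/ → [ə] (rule 3); /b/ → [β] (rule 2); /e/ → [ə] (rule 3); /i/ → [ə] (rule 3).
All other segments surface unchanged.

6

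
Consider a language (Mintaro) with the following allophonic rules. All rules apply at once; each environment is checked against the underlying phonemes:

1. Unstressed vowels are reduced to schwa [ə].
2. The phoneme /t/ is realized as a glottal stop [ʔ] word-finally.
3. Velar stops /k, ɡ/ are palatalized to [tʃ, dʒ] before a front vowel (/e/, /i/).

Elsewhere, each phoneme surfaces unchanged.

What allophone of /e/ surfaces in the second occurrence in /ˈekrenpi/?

[ə]

/e/ (between /r/ and /n/) occurs in an unstressed syllable → [ə] by rule 1.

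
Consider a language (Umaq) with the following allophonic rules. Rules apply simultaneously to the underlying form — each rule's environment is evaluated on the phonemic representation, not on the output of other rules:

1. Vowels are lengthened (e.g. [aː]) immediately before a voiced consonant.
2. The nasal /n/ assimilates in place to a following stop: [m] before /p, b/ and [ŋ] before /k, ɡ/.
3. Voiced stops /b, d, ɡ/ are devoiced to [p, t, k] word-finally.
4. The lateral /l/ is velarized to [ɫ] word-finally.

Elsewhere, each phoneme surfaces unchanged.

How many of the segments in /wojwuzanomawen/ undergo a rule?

Segments that undergo a rule: /o/ → [oː] (rule 1); /u/ → [uː] (rule 1); /a/ → [aː] (rule 1); /o/ → [oː] (rule 1); /a/ → [aː] (rule 1); /e/ → [eː] (rule 1).
All other segments surface unchanged.

6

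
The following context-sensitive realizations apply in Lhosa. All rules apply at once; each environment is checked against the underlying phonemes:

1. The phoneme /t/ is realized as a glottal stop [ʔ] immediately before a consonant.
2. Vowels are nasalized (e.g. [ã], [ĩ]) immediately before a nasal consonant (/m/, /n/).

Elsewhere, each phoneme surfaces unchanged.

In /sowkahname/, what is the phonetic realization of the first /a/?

/a/ (between /k/ and /h/): rule 2 targets it, but not before a nasal consonant → unchanged [a].

[a]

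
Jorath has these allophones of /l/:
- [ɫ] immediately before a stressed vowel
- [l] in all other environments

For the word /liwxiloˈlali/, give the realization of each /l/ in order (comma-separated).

[l], [l], [ɫ], [l]

Occurrence 1 (position 1): no conditioning environment matches → elsewhere allophone [l].
Occurrence 2 (position 6): no conditioning environment matches → elsewhere allophone [l].
Occurrence 3 (position 8): immediately before a stressed vowel → [ɫ].
Occurrence 4 (position 10): no conditioning environment matches → elsewhere allophone [l].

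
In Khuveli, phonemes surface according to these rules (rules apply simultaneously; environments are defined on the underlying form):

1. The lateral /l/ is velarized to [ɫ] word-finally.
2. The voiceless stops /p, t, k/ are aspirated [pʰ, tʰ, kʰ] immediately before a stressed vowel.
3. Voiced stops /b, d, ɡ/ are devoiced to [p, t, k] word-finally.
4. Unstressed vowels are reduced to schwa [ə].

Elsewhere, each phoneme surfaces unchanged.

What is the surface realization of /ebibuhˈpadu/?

/e/ — word-initial, in an unstressed syllable — surfaces as [ə] (rule 4).
/b/ (between /e/ and /i/) fails the environment for rule 3, so it stays [b].
/i/ meets the environment for rule 4 (in an unstressed syllable) → [ə].
/b/ (between /i/ and /u/) fails the environment for rule 3, so it stays [b].
/u/ (between /b/ and /h/): in an unstressed syllable, so rule 4 applies → [ə].
/h/ (between /u/ and /p/): no rule targets it → [h].
/p/ meets the environment for rule 2 (immediately before a stressed vowel) → [pʰ].
/a/ — between /p/ and /d/; rule 4 does not apply here → [a].
/d/ (between /a/ and /u/) is in the target of rule 3 but the environment (word-finally) is not met → [d].
/u/ — word-final, in an unstressed syllable — surfaces as [ə] (rule 4).

[əbəbəhˈpʰadə]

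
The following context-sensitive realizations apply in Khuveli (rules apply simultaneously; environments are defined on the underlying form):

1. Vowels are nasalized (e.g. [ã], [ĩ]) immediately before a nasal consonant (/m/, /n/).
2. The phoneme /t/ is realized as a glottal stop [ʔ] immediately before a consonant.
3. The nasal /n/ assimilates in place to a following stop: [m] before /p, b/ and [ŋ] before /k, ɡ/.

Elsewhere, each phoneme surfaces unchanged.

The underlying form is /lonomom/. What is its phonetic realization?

[lõnõmõm]

/l/ — not in any rule's target class → [l].
/o/ (between /l/ and /n/): before a nasal consonant, so rule 1 applies → [õ].
/n/ — between /o/ and /o/; rule 3 does not apply here → [n].
/o/ meets the environment for rule 1 (before a nasal consonant) → [õ].
/m/ stays [m].
Rule 1 applies to /o/ (between /m/ and /m/: before a nasal consonant) → [õ].
/m/ stays [m].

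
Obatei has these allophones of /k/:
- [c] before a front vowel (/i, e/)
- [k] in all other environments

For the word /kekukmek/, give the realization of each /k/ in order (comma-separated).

[c], [k], [k], [k]

Occurrence 1 (position 1): before a front vowel → [c].
Occurrence 2 (position 3): no conditioning environment matches → elsewhere allophone [k].
Occurrence 3 (position 5): no conditioning environment matches → elsewhere allophone [k].
Occurrence 4 (position 8): no conditioning environment matches → elsewhere allophone [k].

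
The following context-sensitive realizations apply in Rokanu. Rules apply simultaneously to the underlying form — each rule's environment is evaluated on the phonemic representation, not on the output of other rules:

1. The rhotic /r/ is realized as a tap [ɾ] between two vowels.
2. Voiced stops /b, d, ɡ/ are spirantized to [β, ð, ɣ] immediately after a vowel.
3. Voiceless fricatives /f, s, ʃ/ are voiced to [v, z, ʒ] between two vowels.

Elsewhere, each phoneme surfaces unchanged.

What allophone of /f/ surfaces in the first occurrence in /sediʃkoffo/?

[f]

/f/ (between /o/ and /f/) is in the target of rule 3 but the environment (between two vowels) is not met → [f].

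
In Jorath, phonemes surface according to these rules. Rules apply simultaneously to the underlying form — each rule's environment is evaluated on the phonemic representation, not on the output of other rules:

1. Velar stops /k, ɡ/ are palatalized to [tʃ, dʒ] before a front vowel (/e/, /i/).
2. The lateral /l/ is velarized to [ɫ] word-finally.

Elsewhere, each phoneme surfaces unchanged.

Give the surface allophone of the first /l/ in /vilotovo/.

[l]

/l/ (between /i/ and /o/): rule 2 targets it, but not word-finally → unchanged [l].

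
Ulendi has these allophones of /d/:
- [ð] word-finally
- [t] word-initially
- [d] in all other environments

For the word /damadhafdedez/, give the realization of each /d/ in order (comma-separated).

Occurrence 1 (position 1): word-initially → [t].
Occurrence 2 (position 5): no conditioning environment matches → elsewhere allophone [d].
Occurrence 3 (position 9): no conditioning environment matches → elsewhere allophone [d].
Occurrence 4 (position 11): no conditioning environment matches → elsewhere allophone [d].

[t], [d], [d], [d]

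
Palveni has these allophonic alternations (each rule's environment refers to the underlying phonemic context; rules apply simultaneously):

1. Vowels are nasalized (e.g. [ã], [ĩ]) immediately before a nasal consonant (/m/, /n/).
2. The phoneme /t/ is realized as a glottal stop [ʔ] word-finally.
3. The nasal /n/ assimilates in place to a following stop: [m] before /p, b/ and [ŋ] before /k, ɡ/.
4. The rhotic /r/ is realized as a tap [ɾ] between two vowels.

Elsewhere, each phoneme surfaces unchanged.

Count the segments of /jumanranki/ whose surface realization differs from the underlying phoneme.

4

Segments that undergo a rule: /u/ → [ũ] (rule 1); /a/ → [ã] (rule 1); /a/ → [ã] (rule 1); /n/ → [ŋ] (rule 3).
All other segments surface unchanged.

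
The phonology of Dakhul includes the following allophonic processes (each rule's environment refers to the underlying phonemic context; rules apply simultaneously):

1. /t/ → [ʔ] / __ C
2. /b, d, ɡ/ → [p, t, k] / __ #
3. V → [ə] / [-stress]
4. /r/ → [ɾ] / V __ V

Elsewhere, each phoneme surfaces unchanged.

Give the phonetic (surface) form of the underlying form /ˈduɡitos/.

[ˈduɡətəs]

/d/ — word-initial; rule 2 does not apply here → [d].
/u/ — between /d/ and /ɡ/; rule 3 does not apply here → [u].
/ɡ/ (between /u/ and /i/): rule 2 targets it, but not word-finally → unchanged [ɡ].
/i/ (between /ɡ/ and /t/) occurs in an unstressed syllable → [ə] by rule 3.
/t/ (between /i/ and /o/) is in the target of rule 1 but the environment (immediately before a consonant) is not met → [t].
/o/ (between /t/ and /s/) occurs in an unstressed syllable → [ə] by rule 3.
/s/ (word-final) is unaffected → [s].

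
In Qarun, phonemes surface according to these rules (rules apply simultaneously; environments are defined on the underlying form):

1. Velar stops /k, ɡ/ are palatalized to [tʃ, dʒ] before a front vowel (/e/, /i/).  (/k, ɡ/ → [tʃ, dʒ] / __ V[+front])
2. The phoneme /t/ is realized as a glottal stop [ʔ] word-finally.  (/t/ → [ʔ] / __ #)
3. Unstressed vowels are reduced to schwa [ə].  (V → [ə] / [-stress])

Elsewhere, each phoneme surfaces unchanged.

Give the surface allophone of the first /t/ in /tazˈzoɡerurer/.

[t]

/t/ — word-initial; rule 2 does not apply here → [t].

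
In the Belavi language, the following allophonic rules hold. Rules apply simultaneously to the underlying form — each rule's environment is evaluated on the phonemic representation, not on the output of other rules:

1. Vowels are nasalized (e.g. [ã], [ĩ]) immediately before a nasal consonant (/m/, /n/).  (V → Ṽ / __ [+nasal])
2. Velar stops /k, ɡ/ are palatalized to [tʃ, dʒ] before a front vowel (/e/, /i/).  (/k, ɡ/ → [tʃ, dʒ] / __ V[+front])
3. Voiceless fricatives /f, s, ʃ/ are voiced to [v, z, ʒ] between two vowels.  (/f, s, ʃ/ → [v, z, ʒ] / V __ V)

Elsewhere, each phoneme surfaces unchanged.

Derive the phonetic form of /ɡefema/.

[dʒevẽma]

Rule 2 applies to /ɡ/ (word-initial: before a front vowel) → [dʒ].
/e/ (between /ɡ/ and /f/) is in the target of rule 1 but the environment (before a nasal consonant) is not met → [e].
Rule 3 applies to /f/ (between /e/ and /e/: between two vowels) → [v].
/e/ (between /f/ and /m/) occurs before a nasal consonant → [ẽ] by rule 1.
/m/ stays [m].
/a/ (word-final): rule 1 targets it, but not before a nasal consonant → unchanged [a].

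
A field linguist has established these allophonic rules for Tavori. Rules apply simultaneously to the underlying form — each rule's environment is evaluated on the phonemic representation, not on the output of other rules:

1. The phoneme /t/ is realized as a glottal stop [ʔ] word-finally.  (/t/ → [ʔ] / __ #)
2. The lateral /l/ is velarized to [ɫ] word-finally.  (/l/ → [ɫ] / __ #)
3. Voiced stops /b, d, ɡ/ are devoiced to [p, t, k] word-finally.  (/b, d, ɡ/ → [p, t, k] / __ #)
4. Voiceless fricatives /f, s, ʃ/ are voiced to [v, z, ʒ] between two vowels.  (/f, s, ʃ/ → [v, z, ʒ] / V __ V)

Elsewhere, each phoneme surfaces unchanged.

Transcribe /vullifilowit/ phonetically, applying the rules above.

[vullivilowiʔ]

/v/ stays [v].
/u/ stays [u].
/l/ — between /u/ and /l/; rule 2 does not apply here → [l].
/l/ (between /l/ and /i/) is in the target of rule 2 but the environment (word-finally) is not met → [l].
/i/ — not in any rule's target class → [i].
Rule 4 applies to /f/ (between /i/ and /i/: between two vowels) → [v].
/i/ (between /f/ and /l/): no rule targets it → [i].
/l/ (between /i/ and /o/) fails the environment for rule 2, so it stays [l].
/o/ (between /l/ and /w/): no rule targets it → [o].
/w/ (between /o/ and /i/) is unaffected → [w].
/i/ — not in any rule's target class → [i].
/t/ (word-final): word-finally, so rule 1 applies → [ʔ].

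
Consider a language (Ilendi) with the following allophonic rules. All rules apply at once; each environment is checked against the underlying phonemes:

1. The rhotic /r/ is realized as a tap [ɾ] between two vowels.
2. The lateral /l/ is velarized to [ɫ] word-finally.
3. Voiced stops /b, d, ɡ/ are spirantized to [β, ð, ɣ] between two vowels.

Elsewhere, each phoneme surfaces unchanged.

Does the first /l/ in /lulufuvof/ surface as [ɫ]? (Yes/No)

/l/ — word-initial; rule 2 does not apply here → [l].
The actual realization is [l], not [ɫ].

No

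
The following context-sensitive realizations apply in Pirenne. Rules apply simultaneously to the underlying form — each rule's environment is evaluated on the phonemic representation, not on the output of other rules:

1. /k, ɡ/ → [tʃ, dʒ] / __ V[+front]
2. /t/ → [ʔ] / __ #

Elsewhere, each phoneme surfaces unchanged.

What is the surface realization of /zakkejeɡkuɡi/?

/z/ — not in any rule's target class → [z].
/a/ stays [a].
/k/ (between /a/ and /k/): rule 1 targets it, but not before a front vowel → unchanged [k].
/k/ (between /k/ and /e/): before a front vowel, so rule 1 applies → [tʃ].
/e/ stays [e].
/j/ (between /e/ and /e/) is unaffected → [j].
/e/ (between /j/ and /ɡ/) is unaffected → [e].
/ɡ/ — between /e/ and /k/; rule 1 does not apply here → [ɡ].
/k/ (between /ɡ/ and /u/) fails the environment for rule 1, so it stays [k].
/u/ (between /k/ and /ɡ/) is unaffected → [u].
/ɡ/ (between /u/ and /i/) occurs before a front vowel → [dʒ] by rule 1.
/i/ (word-final): no rule targets it → [i].

[zaktʃejeɡkudʒi]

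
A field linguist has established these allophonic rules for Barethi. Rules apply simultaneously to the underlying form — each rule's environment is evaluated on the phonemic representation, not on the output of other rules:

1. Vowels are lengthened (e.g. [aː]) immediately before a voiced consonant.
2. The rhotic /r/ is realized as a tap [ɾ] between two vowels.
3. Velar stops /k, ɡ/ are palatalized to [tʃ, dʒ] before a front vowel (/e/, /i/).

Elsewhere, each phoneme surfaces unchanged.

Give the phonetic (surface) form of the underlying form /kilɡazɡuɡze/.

[tʃiːlɡaːzɡuːɡze]

Rule 3 applies to /k/ (word-initial: before a front vowel) → [tʃ].
/i/ (between /k/ and /l/): before a voiced consonant, so rule 1 applies → [iː].
/l/ (between /i/ and /ɡ/) is unaffected → [l].
/ɡ/ — between /l/ and /a/; rule 3 does not apply here → [ɡ].
/a/ (between /ɡ/ and /z/) occurs before a voiced consonant → [aː] by rule 1.
/z/ — not in any rule's target class → [z].
/ɡ/ (between /z/ and /u/) fails the environment for rule 3, so it stays [ɡ].
/u/ (between /ɡ/ and /ɡ/): before a voiced consonant, so rule 1 applies → [uː].
/ɡ/ (between /u/ and /z/) is in the target of rule 3 but the environment (before a front vowel) is not met → [ɡ].
/z/ (between /ɡ/ and /e/): no rule targets it → [z].
/e/ — word-final; rule 1 does not apply here → [e].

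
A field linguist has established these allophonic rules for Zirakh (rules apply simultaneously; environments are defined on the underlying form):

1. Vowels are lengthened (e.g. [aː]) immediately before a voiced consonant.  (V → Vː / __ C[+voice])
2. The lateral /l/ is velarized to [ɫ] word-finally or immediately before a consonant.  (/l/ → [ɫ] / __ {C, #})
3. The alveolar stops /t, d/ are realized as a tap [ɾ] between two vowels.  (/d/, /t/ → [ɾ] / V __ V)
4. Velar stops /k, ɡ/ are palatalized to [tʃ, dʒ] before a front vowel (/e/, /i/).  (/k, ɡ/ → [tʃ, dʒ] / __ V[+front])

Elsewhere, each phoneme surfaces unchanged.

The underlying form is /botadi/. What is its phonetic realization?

/b/ (word-initial): no rule targets it → [b].
/o/ — between /b/ and /t/; rule 1 does not apply here → [o].
/t/ (between /o/ and /a/): between two vowels, so rule 3 applies → [ɾ].
/a/ — between /t/ and /d/, before a voiced consonant — surfaces as [aː] (rule 1).
/d/ (between /a/ and /i/) occurs between two vowels → [ɾ] by rule 3.
/i/ (word-final) fails the environment for rule 1, so it stays [i].

[boɾaːɾi]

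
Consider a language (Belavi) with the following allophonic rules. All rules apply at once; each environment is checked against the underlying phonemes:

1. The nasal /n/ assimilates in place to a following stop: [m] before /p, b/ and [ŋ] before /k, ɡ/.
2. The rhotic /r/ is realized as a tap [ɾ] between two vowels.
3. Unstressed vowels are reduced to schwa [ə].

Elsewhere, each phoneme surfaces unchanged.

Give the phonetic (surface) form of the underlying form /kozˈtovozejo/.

/k/ (word-initial): no rule targets it → [k].
Rule 3 applies to /o/ (between /k/ and /z/: in an unstressed syllable) → [ə].
/z/ (between /o/ and /t/) is unaffected → [z].
/t/ — not in any rule's target class → [t].
/o/ (between /t/ and /v/) fails the environment for rule 3, so it stays [o].
/v/ (between /o/ and /o/) is unaffected → [v].
/o/ meets the environment for rule 3 (in an unstressed syllable) → [ə].
/z/ — not in any rule's target class → [z].
/e/ meets the environment for rule 3 (in an unstressed syllable) → [ə].
/j/ (between /e/ and /o/): no rule targets it → [j].
/o/ — word-final, in an unstressed syllable — surfaces as [ə] (rule 3).

[kəzˈtovəzəjə]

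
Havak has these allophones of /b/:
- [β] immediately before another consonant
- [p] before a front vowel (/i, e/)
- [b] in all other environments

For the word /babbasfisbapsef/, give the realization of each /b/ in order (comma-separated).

[b], [β], [b], [b]

Occurrence 1 (position 1): no conditioning environment matches → elsewhere allophone [b].
Occurrence 2 (position 3): immediately before another consonant → [β].
Occurrence 3 (position 4): no conditioning environment matches → elsewhere allophone [b].
Occurrence 4 (position 10): no conditioning environment matches → elsewhere allophone [b].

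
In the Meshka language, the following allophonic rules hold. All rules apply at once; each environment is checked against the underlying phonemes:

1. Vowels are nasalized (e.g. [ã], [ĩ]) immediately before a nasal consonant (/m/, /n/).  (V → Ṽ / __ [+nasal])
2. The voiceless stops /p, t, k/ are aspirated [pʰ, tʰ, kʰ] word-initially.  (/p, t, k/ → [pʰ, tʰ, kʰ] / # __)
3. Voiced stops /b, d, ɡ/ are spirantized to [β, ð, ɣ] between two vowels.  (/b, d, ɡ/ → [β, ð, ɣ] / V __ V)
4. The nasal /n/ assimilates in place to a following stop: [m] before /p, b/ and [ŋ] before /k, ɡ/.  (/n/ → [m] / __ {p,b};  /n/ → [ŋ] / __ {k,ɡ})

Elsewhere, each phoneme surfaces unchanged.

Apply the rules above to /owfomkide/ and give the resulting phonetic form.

[owfõmkiðe]

/o/ (word-initial): rule 1 targets it, but not before a nasal consonant → unchanged [o].
/w/ stays [w].
/f/ stays [f].
/o/ (between /f/ and /m/) occurs before a nasal consonant → [õ] by rule 1.
/m/ — not in any rule's target class → [m].
/k/ (between /m/ and /i/) is in the target of rule 2 but the environment (word-initially) is not met → [k].
/i/ (between /k/ and /d/) fails the environment for rule 1, so it stays [i].
/d/ — between /i/ and /e/, between two vowels — surfaces as [ð] (rule 3).
/e/ — word-final; rule 1 does not apply here → [e].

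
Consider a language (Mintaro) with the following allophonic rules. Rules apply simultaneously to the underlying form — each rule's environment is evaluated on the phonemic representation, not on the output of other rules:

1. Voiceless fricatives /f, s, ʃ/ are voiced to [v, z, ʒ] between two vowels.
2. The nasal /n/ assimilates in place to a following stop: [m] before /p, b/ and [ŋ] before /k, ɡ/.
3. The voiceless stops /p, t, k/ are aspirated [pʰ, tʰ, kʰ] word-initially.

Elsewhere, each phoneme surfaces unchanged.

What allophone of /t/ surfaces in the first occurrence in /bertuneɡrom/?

[t]

/t/ (between /r/ and /u/): rule 3 targets it, but not word-initially → unchanged [t].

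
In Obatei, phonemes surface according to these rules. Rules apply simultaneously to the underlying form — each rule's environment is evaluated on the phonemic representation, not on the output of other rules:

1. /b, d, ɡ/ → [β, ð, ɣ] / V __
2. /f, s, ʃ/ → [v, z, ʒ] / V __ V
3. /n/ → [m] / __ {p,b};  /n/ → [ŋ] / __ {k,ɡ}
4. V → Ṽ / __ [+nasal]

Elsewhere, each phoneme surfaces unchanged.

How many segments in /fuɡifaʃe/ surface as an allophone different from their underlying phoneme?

Segments that undergo a rule: /ɡ/ → [ɣ] (rule 1); /f/ → [v] (rule 2); /ʃ/ → [ʒ] (rule 2).
All other segments surface unchanged.

3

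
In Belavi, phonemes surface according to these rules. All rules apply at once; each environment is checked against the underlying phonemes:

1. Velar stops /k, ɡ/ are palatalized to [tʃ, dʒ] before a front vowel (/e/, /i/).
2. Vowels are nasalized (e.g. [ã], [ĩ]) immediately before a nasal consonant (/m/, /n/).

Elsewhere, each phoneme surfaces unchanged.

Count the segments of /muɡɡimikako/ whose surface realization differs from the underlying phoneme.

2

Segments that undergo a rule: /ɡ/ → [dʒ] (rule 1); /i/ → [ĩ] (rule 2).
All other segments surface unchanged.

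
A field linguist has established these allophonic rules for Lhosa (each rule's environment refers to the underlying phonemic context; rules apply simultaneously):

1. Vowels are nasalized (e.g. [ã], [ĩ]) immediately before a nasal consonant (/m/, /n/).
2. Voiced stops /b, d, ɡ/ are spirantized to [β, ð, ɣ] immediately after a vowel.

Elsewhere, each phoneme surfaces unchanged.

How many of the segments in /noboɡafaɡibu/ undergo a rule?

4

Segments that undergo a rule: /b/ → [β] (rule 2); /ɡ/ → [ɣ] (rule 2); /ɡ/ → [ɣ] (rule 2); /b/ → [β] (rule 2).
All other segments surface unchanged.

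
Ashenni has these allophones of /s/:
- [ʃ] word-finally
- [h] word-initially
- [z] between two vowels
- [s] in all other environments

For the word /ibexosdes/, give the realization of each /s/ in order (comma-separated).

Occurrence 1 (position 6): no conditioning environment matches → elsewhere allophone [s].
Occurrence 2 (position 9): word-finally → [ʃ].

[s], [ʃ]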